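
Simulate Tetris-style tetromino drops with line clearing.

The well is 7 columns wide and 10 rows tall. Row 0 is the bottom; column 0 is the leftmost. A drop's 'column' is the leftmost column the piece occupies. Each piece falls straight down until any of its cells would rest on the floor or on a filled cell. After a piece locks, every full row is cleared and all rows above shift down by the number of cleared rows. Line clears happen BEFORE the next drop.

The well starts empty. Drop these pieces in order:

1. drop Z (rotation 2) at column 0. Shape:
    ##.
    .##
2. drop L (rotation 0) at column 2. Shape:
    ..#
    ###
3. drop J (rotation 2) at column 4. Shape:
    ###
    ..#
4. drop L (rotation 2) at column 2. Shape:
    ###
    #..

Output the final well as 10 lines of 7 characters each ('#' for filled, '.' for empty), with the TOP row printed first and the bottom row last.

Drop 1: Z rot2 at col 0 lands with bottom-row=0; cleared 0 line(s) (total 0); column heights now [2 2 1 0 0 0 0], max=2
Drop 2: L rot0 at col 2 lands with bottom-row=1; cleared 0 line(s) (total 0); column heights now [2 2 2 2 3 0 0], max=3
Drop 3: J rot2 at col 4 lands with bottom-row=2; cleared 0 line(s) (total 0); column heights now [2 2 2 2 4 4 4], max=4
Drop 4: L rot2 at col 2 lands with bottom-row=3; cleared 0 line(s) (total 0); column heights now [2 2 5 5 5 4 4], max=5

Answer: .......
.......
.......
.......
.......
..###..
..#.###
....#.#
#####..
.##....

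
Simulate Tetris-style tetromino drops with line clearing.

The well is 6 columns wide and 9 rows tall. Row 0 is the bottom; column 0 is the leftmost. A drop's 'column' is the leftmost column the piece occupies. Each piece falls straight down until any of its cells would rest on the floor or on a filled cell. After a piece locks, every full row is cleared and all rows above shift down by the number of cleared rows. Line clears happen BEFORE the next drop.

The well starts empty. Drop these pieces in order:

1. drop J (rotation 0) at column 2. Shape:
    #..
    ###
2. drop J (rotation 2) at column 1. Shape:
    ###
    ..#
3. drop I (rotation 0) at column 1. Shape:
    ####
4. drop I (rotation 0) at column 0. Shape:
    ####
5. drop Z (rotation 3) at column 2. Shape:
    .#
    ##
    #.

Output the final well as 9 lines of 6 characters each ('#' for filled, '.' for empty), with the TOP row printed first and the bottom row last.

Drop 1: J rot0 at col 2 lands with bottom-row=0; cleared 0 line(s) (total 0); column heights now [0 0 2 1 1 0], max=2
Drop 2: J rot2 at col 1 lands with bottom-row=1; cleared 0 line(s) (total 0); column heights now [0 3 3 3 1 0], max=3
Drop 3: I rot0 at col 1 lands with bottom-row=3; cleared 0 line(s) (total 0); column heights now [0 4 4 4 4 0], max=4
Drop 4: I rot0 at col 0 lands with bottom-row=4; cleared 0 line(s) (total 0); column heights now [5 5 5 5 4 0], max=5
Drop 5: Z rot3 at col 2 lands with bottom-row=5; cleared 0 line(s) (total 0); column heights now [5 5 7 8 4 0], max=8

Answer: ......
...#..
..##..
..#...
####..
.####.
.###..
..##..
..###.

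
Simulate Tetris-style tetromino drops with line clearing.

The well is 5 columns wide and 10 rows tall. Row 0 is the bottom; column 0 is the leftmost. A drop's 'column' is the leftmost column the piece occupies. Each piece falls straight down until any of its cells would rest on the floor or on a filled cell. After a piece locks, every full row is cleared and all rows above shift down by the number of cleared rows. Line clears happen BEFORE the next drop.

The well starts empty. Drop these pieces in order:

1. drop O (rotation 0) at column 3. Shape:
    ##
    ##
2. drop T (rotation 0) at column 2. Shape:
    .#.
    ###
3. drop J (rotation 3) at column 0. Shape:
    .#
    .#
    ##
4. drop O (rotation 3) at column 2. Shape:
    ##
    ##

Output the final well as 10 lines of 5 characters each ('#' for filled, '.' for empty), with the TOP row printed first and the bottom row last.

Answer: .....
.....
.....
.....
..##.
..##.
...#.
.####
.#.##
##.##

Derivation:
Drop 1: O rot0 at col 3 lands with bottom-row=0; cleared 0 line(s) (total 0); column heights now [0 0 0 2 2], max=2
Drop 2: T rot0 at col 2 lands with bottom-row=2; cleared 0 line(s) (total 0); column heights now [0 0 3 4 3], max=4
Drop 3: J rot3 at col 0 lands with bottom-row=0; cleared 0 line(s) (total 0); column heights now [1 3 3 4 3], max=4
Drop 4: O rot3 at col 2 lands with bottom-row=4; cleared 0 line(s) (total 0); column heights now [1 3 6 6 3], max=6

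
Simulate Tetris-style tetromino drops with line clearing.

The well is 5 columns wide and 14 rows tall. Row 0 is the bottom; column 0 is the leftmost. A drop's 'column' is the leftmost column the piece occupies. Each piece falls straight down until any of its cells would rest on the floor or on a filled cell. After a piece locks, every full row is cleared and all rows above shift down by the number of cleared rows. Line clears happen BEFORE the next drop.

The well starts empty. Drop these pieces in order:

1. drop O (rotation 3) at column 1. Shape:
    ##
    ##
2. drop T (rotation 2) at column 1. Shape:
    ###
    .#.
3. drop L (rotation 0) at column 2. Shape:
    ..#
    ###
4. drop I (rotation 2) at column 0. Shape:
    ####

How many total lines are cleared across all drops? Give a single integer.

Answer: 1

Derivation:
Drop 1: O rot3 at col 1 lands with bottom-row=0; cleared 0 line(s) (total 0); column heights now [0 2 2 0 0], max=2
Drop 2: T rot2 at col 1 lands with bottom-row=2; cleared 0 line(s) (total 0); column heights now [0 4 4 4 0], max=4
Drop 3: L rot0 at col 2 lands with bottom-row=4; cleared 0 line(s) (total 0); column heights now [0 4 5 5 6], max=6
Drop 4: I rot2 at col 0 lands with bottom-row=5; cleared 1 line(s) (total 1); column heights now [0 4 5 5 5], max=5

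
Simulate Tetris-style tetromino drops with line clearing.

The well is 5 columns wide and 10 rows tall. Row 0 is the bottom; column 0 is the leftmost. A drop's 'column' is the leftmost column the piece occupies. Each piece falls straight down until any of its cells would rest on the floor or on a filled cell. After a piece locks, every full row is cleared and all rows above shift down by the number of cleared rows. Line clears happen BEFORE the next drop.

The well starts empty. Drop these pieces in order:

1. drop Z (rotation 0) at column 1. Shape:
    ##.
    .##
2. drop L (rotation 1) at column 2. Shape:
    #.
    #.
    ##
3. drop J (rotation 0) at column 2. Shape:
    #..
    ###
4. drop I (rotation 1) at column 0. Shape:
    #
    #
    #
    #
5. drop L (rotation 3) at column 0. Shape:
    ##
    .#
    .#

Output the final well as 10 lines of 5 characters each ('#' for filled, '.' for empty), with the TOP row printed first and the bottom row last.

Drop 1: Z rot0 at col 1 lands with bottom-row=0; cleared 0 line(s) (total 0); column heights now [0 2 2 1 0], max=2
Drop 2: L rot1 at col 2 lands with bottom-row=2; cleared 0 line(s) (total 0); column heights now [0 2 5 3 0], max=5
Drop 3: J rot0 at col 2 lands with bottom-row=5; cleared 0 line(s) (total 0); column heights now [0 2 7 6 6], max=7
Drop 4: I rot1 at col 0 lands with bottom-row=0; cleared 0 line(s) (total 0); column heights now [4 2 7 6 6], max=7
Drop 5: L rot3 at col 0 lands with bottom-row=2; cleared 0 line(s) (total 0); column heights now [5 5 7 6 6], max=7

Answer: .....
.....
.....
..#..
..###
###..
###..
####.
###..
#.##.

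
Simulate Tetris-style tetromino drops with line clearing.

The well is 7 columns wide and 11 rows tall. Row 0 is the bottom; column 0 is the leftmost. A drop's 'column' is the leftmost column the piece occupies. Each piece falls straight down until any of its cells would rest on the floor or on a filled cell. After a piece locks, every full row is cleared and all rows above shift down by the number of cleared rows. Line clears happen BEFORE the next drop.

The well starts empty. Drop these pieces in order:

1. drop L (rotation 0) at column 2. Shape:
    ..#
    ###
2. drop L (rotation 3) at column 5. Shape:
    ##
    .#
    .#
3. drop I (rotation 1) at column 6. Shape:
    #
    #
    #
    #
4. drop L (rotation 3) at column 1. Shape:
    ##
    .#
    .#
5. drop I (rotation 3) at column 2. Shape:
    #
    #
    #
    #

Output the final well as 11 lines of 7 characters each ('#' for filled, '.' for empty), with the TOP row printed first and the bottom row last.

Drop 1: L rot0 at col 2 lands with bottom-row=0; cleared 0 line(s) (total 0); column heights now [0 0 1 1 2 0 0], max=2
Drop 2: L rot3 at col 5 lands with bottom-row=0; cleared 0 line(s) (total 0); column heights now [0 0 1 1 2 3 3], max=3
Drop 3: I rot1 at col 6 lands with bottom-row=3; cleared 0 line(s) (total 0); column heights now [0 0 1 1 2 3 7], max=7
Drop 4: L rot3 at col 1 lands with bottom-row=1; cleared 0 line(s) (total 0); column heights now [0 4 4 1 2 3 7], max=7
Drop 5: I rot3 at col 2 lands with bottom-row=4; cleared 0 line(s) (total 0); column heights now [0 4 8 1 2 3 7], max=8

Answer: .......
.......
.......
..#....
..#...#
..#...#
..#...#
.##...#
..#..##
..#.#.#
..###.#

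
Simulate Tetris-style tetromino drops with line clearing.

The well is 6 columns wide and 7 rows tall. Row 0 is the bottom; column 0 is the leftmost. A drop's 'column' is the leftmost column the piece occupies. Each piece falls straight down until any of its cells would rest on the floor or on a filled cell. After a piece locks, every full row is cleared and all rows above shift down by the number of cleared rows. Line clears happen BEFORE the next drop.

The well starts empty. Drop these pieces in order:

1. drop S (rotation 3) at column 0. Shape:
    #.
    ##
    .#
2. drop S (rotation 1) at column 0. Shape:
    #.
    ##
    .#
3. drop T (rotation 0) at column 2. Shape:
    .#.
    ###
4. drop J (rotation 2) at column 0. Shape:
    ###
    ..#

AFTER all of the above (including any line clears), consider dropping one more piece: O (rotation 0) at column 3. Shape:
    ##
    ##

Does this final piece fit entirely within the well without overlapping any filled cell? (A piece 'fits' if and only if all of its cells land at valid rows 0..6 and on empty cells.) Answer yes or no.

Answer: yes

Derivation:
Drop 1: S rot3 at col 0 lands with bottom-row=0; cleared 0 line(s) (total 0); column heights now [3 2 0 0 0 0], max=3
Drop 2: S rot1 at col 0 lands with bottom-row=2; cleared 0 line(s) (total 0); column heights now [5 4 0 0 0 0], max=5
Drop 3: T rot0 at col 2 lands with bottom-row=0; cleared 0 line(s) (total 0); column heights now [5 4 1 2 1 0], max=5
Drop 4: J rot2 at col 0 lands with bottom-row=4; cleared 0 line(s) (total 0); column heights now [6 6 6 2 1 0], max=6
Test piece O rot0 at col 3 (width 2): heights before test = [6 6 6 2 1 0]; fits = True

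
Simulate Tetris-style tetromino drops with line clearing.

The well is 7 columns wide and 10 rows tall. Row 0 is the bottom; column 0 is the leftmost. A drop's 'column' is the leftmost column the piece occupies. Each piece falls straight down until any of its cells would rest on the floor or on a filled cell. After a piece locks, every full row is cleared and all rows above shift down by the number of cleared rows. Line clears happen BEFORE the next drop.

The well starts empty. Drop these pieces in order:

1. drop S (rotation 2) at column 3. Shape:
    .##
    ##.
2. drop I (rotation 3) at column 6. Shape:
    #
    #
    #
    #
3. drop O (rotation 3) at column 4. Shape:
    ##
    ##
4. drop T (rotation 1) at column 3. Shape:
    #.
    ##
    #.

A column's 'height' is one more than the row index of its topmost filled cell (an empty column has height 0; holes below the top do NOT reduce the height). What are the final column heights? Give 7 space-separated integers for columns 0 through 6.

Drop 1: S rot2 at col 3 lands with bottom-row=0; cleared 0 line(s) (total 0); column heights now [0 0 0 1 2 2 0], max=2
Drop 2: I rot3 at col 6 lands with bottom-row=0; cleared 0 line(s) (total 0); column heights now [0 0 0 1 2 2 4], max=4
Drop 3: O rot3 at col 4 lands with bottom-row=2; cleared 0 line(s) (total 0); column heights now [0 0 0 1 4 4 4], max=4
Drop 4: T rot1 at col 3 lands with bottom-row=3; cleared 0 line(s) (total 0); column heights now [0 0 0 6 5 4 4], max=6

Answer: 0 0 0 6 5 4 4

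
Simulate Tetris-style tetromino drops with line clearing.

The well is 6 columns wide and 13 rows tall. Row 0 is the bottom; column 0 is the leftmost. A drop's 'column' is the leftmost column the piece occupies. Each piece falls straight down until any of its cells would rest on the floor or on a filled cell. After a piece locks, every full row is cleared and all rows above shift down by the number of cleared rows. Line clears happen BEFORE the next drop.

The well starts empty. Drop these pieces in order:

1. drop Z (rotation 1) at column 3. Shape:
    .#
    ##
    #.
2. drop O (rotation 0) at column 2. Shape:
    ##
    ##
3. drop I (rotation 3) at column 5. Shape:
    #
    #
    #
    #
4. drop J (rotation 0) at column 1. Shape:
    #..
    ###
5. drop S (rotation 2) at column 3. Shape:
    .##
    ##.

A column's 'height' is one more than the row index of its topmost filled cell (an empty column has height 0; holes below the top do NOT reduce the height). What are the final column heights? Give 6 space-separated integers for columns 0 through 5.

Drop 1: Z rot1 at col 3 lands with bottom-row=0; cleared 0 line(s) (total 0); column heights now [0 0 0 2 3 0], max=3
Drop 2: O rot0 at col 2 lands with bottom-row=2; cleared 0 line(s) (total 0); column heights now [0 0 4 4 3 0], max=4
Drop 3: I rot3 at col 5 lands with bottom-row=0; cleared 0 line(s) (total 0); column heights now [0 0 4 4 3 4], max=4
Drop 4: J rot0 at col 1 lands with bottom-row=4; cleared 0 line(s) (total 0); column heights now [0 6 5 5 3 4], max=6
Drop 5: S rot2 at col 3 lands with bottom-row=5; cleared 0 line(s) (total 0); column heights now [0 6 5 6 7 7], max=7

Answer: 0 6 5 6 7 7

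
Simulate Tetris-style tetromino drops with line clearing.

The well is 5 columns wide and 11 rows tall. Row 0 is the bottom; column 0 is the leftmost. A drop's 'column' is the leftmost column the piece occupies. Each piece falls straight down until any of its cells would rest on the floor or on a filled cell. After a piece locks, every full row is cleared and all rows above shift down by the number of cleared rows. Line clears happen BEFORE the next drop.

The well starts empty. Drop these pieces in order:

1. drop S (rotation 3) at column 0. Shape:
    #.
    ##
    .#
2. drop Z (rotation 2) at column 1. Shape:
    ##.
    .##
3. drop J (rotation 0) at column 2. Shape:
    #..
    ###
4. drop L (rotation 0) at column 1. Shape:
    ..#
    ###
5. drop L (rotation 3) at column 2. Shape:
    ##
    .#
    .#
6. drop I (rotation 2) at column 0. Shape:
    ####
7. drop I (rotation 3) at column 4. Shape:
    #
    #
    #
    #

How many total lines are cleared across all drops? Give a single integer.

Drop 1: S rot3 at col 0 lands with bottom-row=0; cleared 0 line(s) (total 0); column heights now [3 2 0 0 0], max=3
Drop 2: Z rot2 at col 1 lands with bottom-row=1; cleared 0 line(s) (total 0); column heights now [3 3 3 2 0], max=3
Drop 3: J rot0 at col 2 lands with bottom-row=3; cleared 0 line(s) (total 0); column heights now [3 3 5 4 4], max=5
Drop 4: L rot0 at col 1 lands with bottom-row=5; cleared 0 line(s) (total 0); column heights now [3 6 6 7 4], max=7
Drop 5: L rot3 at col 2 lands with bottom-row=7; cleared 0 line(s) (total 0); column heights now [3 6 10 10 4], max=10
Drop 6: I rot2 at col 0 lands with bottom-row=10; cleared 0 line(s) (total 0); column heights now [11 11 11 11 4], max=11
Drop 7: I rot3 at col 4 lands with bottom-row=4; cleared 0 line(s) (total 0); column heights now [11 11 11 11 8], max=11

Answer: 0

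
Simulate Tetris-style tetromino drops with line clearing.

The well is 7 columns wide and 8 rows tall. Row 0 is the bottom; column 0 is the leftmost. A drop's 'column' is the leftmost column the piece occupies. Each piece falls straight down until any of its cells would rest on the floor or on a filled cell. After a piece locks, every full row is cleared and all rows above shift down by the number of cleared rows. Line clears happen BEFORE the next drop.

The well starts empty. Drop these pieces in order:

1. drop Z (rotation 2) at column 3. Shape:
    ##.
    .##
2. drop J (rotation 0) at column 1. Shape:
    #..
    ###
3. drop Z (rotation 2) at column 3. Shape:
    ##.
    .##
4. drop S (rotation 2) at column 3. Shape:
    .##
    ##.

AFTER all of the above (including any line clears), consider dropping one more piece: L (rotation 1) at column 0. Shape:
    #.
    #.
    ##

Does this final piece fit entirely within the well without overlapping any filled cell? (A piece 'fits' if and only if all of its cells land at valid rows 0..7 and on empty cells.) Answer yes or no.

Answer: yes

Derivation:
Drop 1: Z rot2 at col 3 lands with bottom-row=0; cleared 0 line(s) (total 0); column heights now [0 0 0 2 2 1 0], max=2
Drop 2: J rot0 at col 1 lands with bottom-row=2; cleared 0 line(s) (total 0); column heights now [0 4 3 3 2 1 0], max=4
Drop 3: Z rot2 at col 3 lands with bottom-row=2; cleared 0 line(s) (total 0); column heights now [0 4 3 4 4 3 0], max=4
Drop 4: S rot2 at col 3 lands with bottom-row=4; cleared 0 line(s) (total 0); column heights now [0 4 3 5 6 6 0], max=6
Test piece L rot1 at col 0 (width 2): heights before test = [0 4 3 5 6 6 0]; fits = True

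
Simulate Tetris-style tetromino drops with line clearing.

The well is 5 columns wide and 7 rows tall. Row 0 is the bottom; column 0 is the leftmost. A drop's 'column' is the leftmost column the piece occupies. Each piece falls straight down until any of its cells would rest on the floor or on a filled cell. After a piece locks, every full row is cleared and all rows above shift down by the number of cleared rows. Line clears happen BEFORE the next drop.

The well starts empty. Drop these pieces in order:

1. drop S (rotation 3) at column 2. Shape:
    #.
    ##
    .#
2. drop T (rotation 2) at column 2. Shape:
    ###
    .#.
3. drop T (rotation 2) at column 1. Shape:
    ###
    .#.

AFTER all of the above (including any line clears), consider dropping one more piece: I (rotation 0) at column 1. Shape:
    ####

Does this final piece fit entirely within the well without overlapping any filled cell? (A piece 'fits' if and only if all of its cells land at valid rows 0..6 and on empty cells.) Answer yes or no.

Drop 1: S rot3 at col 2 lands with bottom-row=0; cleared 0 line(s) (total 0); column heights now [0 0 3 2 0], max=3
Drop 2: T rot2 at col 2 lands with bottom-row=2; cleared 0 line(s) (total 0); column heights now [0 0 4 4 4], max=4
Drop 3: T rot2 at col 1 lands with bottom-row=4; cleared 0 line(s) (total 0); column heights now [0 6 6 6 4], max=6
Test piece I rot0 at col 1 (width 4): heights before test = [0 6 6 6 4]; fits = True

Answer: yes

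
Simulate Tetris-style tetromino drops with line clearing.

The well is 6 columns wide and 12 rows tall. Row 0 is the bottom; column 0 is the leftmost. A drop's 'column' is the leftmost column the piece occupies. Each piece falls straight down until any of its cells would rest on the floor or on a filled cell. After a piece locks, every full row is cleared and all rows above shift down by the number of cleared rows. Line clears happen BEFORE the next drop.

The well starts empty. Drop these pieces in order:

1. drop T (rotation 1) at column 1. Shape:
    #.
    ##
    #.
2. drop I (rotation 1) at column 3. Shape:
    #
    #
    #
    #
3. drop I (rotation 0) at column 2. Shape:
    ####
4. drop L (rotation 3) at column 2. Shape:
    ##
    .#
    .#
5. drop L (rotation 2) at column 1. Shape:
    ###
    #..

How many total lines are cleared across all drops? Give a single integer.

Drop 1: T rot1 at col 1 lands with bottom-row=0; cleared 0 line(s) (total 0); column heights now [0 3 2 0 0 0], max=3
Drop 2: I rot1 at col 3 lands with bottom-row=0; cleared 0 line(s) (total 0); column heights now [0 3 2 4 0 0], max=4
Drop 3: I rot0 at col 2 lands with bottom-row=4; cleared 0 line(s) (total 0); column heights now [0 3 5 5 5 5], max=5
Drop 4: L rot3 at col 2 lands with bottom-row=5; cleared 0 line(s) (total 0); column heights now [0 3 8 8 5 5], max=8
Drop 5: L rot2 at col 1 lands with bottom-row=7; cleared 0 line(s) (total 0); column heights now [0 9 9 9 5 5], max=9

Answer: 0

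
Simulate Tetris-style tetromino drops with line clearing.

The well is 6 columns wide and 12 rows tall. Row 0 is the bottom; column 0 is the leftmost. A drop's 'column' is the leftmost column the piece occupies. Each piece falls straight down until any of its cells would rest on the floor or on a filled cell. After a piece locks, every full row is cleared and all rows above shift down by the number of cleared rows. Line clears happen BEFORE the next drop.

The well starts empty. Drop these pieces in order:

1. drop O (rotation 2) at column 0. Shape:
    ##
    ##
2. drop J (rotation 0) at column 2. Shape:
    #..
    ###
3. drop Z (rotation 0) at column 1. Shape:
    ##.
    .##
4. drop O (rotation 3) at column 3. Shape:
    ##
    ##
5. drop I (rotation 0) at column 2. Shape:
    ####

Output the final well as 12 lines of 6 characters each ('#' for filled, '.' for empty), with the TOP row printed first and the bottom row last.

Answer: ......
......
......
......
......
......
..####
...##.
.####.
..##..
###...
#####.

Derivation:
Drop 1: O rot2 at col 0 lands with bottom-row=0; cleared 0 line(s) (total 0); column heights now [2 2 0 0 0 0], max=2
Drop 2: J rot0 at col 2 lands with bottom-row=0; cleared 0 line(s) (total 0); column heights now [2 2 2 1 1 0], max=2
Drop 3: Z rot0 at col 1 lands with bottom-row=2; cleared 0 line(s) (total 0); column heights now [2 4 4 3 1 0], max=4
Drop 4: O rot3 at col 3 lands with bottom-row=3; cleared 0 line(s) (total 0); column heights now [2 4 4 5 5 0], max=5
Drop 5: I rot0 at col 2 lands with bottom-row=5; cleared 0 line(s) (total 0); column heights now [2 4 6 6 6 6], max=6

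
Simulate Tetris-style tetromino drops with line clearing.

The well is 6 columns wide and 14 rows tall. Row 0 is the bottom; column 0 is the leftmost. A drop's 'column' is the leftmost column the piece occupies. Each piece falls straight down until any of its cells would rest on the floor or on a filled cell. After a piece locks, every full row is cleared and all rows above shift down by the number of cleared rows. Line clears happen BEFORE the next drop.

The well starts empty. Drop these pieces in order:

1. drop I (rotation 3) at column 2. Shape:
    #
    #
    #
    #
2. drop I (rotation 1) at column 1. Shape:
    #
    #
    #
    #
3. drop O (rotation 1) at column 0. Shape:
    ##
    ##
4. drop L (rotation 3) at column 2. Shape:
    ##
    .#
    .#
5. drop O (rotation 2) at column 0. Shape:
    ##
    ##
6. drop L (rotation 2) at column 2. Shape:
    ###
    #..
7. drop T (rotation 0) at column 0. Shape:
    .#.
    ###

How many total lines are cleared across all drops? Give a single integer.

Answer: 0

Derivation:
Drop 1: I rot3 at col 2 lands with bottom-row=0; cleared 0 line(s) (total 0); column heights now [0 0 4 0 0 0], max=4
Drop 2: I rot1 at col 1 lands with bottom-row=0; cleared 0 line(s) (total 0); column heights now [0 4 4 0 0 0], max=4
Drop 3: O rot1 at col 0 lands with bottom-row=4; cleared 0 line(s) (total 0); column heights now [6 6 4 0 0 0], max=6
Drop 4: L rot3 at col 2 lands with bottom-row=2; cleared 0 line(s) (total 0); column heights now [6 6 5 5 0 0], max=6
Drop 5: O rot2 at col 0 lands with bottom-row=6; cleared 0 line(s) (total 0); column heights now [8 8 5 5 0 0], max=8
Drop 6: L rot2 at col 2 lands with bottom-row=5; cleared 0 line(s) (total 0); column heights now [8 8 7 7 7 0], max=8
Drop 7: T rot0 at col 0 lands with bottom-row=8; cleared 0 line(s) (total 0); column heights now [9 10 9 7 7 0], max=10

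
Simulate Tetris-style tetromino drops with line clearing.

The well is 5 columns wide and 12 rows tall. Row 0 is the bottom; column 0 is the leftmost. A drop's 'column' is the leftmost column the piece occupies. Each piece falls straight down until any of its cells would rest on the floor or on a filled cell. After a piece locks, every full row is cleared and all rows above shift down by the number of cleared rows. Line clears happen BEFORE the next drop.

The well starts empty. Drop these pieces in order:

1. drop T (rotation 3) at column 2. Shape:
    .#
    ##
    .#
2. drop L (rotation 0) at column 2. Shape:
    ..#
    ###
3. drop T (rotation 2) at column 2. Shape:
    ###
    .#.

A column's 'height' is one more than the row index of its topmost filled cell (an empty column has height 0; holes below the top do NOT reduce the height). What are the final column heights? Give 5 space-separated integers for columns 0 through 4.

Answer: 0 0 6 6 6

Derivation:
Drop 1: T rot3 at col 2 lands with bottom-row=0; cleared 0 line(s) (total 0); column heights now [0 0 2 3 0], max=3
Drop 2: L rot0 at col 2 lands with bottom-row=3; cleared 0 line(s) (total 0); column heights now [0 0 4 4 5], max=5
Drop 3: T rot2 at col 2 lands with bottom-row=4; cleared 0 line(s) (total 0); column heights now [0 0 6 6 6], max=6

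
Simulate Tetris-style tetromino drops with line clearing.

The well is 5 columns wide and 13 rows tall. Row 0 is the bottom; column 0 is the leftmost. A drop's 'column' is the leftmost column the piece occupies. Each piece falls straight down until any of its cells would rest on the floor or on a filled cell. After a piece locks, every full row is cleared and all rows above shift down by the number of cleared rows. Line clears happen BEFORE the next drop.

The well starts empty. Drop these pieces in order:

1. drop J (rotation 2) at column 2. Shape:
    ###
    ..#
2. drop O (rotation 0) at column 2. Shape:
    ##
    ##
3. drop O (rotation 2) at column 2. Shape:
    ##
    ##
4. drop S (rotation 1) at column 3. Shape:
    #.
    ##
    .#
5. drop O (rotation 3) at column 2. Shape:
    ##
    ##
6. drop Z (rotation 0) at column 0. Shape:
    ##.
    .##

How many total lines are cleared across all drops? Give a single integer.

Drop 1: J rot2 at col 2 lands with bottom-row=0; cleared 0 line(s) (total 0); column heights now [0 0 2 2 2], max=2
Drop 2: O rot0 at col 2 lands with bottom-row=2; cleared 0 line(s) (total 0); column heights now [0 0 4 4 2], max=4
Drop 3: O rot2 at col 2 lands with bottom-row=4; cleared 0 line(s) (total 0); column heights now [0 0 6 6 2], max=6
Drop 4: S rot1 at col 3 lands with bottom-row=5; cleared 0 line(s) (total 0); column heights now [0 0 6 8 7], max=8
Drop 5: O rot3 at col 2 lands with bottom-row=8; cleared 0 line(s) (total 0); column heights now [0 0 10 10 7], max=10
Drop 6: Z rot0 at col 0 lands with bottom-row=10; cleared 0 line(s) (total 0); column heights now [12 12 11 10 7], max=12

Answer: 0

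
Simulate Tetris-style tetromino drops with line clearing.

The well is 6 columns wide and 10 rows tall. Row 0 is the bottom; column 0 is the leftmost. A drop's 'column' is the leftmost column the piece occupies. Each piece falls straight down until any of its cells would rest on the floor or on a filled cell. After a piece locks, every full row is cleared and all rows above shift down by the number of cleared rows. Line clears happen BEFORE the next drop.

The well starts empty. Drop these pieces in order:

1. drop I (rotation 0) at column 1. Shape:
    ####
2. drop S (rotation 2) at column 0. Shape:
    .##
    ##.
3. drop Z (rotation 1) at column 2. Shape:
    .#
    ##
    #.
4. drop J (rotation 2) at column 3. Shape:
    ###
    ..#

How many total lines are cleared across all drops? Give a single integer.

Drop 1: I rot0 at col 1 lands with bottom-row=0; cleared 0 line(s) (total 0); column heights now [0 1 1 1 1 0], max=1
Drop 2: S rot2 at col 0 lands with bottom-row=1; cleared 0 line(s) (total 0); column heights now [2 3 3 1 1 0], max=3
Drop 3: Z rot1 at col 2 lands with bottom-row=3; cleared 0 line(s) (total 0); column heights now [2 3 5 6 1 0], max=6
Drop 4: J rot2 at col 3 lands with bottom-row=5; cleared 0 line(s) (total 0); column heights now [2 3 5 7 7 7], max=7

Answer: 0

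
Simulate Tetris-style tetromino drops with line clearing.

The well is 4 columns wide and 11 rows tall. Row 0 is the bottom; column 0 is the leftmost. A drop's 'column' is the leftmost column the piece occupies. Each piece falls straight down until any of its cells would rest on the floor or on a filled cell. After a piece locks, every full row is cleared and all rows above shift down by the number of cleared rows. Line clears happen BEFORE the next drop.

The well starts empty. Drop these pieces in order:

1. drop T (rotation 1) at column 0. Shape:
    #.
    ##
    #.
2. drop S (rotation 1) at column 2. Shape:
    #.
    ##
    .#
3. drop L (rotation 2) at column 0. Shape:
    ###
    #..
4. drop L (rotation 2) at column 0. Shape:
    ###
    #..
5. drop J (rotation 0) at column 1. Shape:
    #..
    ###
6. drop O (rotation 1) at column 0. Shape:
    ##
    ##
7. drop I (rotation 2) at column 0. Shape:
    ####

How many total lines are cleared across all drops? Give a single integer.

Answer: 2

Derivation:
Drop 1: T rot1 at col 0 lands with bottom-row=0; cleared 0 line(s) (total 0); column heights now [3 2 0 0], max=3
Drop 2: S rot1 at col 2 lands with bottom-row=0; cleared 1 line(s) (total 1); column heights now [2 0 2 1], max=2
Drop 3: L rot2 at col 0 lands with bottom-row=2; cleared 0 line(s) (total 1); column heights now [4 4 4 1], max=4
Drop 4: L rot2 at col 0 lands with bottom-row=4; cleared 0 line(s) (total 1); column heights now [6 6 6 1], max=6
Drop 5: J rot0 at col 1 lands with bottom-row=6; cleared 0 line(s) (total 1); column heights now [6 8 7 7], max=8
Drop 6: O rot1 at col 0 lands with bottom-row=8; cleared 0 line(s) (total 1); column heights now [10 10 7 7], max=10
Drop 7: I rot2 at col 0 lands with bottom-row=10; cleared 1 line(s) (total 2); column heights now [10 10 7 7], max=10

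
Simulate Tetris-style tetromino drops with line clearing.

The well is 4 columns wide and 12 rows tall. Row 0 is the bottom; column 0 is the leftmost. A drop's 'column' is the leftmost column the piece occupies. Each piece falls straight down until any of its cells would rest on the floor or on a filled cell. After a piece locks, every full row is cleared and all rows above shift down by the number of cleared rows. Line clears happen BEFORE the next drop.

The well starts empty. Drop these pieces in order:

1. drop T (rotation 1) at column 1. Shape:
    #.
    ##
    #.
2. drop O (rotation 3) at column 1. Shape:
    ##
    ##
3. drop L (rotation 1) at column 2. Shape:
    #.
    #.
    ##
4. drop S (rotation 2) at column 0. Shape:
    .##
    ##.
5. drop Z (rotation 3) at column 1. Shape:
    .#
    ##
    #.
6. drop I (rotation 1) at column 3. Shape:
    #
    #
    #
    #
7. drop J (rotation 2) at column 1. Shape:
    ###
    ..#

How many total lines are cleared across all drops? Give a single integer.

Answer: 1

Derivation:
Drop 1: T rot1 at col 1 lands with bottom-row=0; cleared 0 line(s) (total 0); column heights now [0 3 2 0], max=3
Drop 2: O rot3 at col 1 lands with bottom-row=3; cleared 0 line(s) (total 0); column heights now [0 5 5 0], max=5
Drop 3: L rot1 at col 2 lands with bottom-row=5; cleared 0 line(s) (total 0); column heights now [0 5 8 6], max=8
Drop 4: S rot2 at col 0 lands with bottom-row=7; cleared 0 line(s) (total 0); column heights now [8 9 9 6], max=9
Drop 5: Z rot3 at col 1 lands with bottom-row=9; cleared 0 line(s) (total 0); column heights now [8 11 12 6], max=12
Drop 6: I rot1 at col 3 lands with bottom-row=6; cleared 1 line(s) (total 1); column heights now [0 10 11 9], max=11
Drop 7: J rot2 at col 1 lands with bottom-row=10; cleared 0 line(s) (total 1); column heights now [0 12 12 12], max=12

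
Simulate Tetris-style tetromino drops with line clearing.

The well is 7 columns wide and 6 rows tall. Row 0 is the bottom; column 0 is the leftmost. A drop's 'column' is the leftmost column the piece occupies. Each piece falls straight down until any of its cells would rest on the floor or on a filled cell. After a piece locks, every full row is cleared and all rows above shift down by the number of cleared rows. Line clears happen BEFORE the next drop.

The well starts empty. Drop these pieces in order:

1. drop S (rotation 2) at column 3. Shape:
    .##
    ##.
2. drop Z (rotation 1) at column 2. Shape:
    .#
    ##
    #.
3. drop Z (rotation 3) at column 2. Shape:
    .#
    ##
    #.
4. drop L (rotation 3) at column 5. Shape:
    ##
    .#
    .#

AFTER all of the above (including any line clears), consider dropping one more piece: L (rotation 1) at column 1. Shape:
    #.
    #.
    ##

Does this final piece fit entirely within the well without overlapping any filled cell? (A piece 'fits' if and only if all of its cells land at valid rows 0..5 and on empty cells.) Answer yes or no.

Drop 1: S rot2 at col 3 lands with bottom-row=0; cleared 0 line(s) (total 0); column heights now [0 0 0 1 2 2 0], max=2
Drop 2: Z rot1 at col 2 lands with bottom-row=0; cleared 0 line(s) (total 0); column heights now [0 0 2 3 2 2 0], max=3
Drop 3: Z rot3 at col 2 lands with bottom-row=2; cleared 0 line(s) (total 0); column heights now [0 0 4 5 2 2 0], max=5
Drop 4: L rot3 at col 5 lands with bottom-row=0; cleared 0 line(s) (total 0); column heights now [0 0 4 5 2 3 3], max=5
Test piece L rot1 at col 1 (width 2): heights before test = [0 0 4 5 2 3 3]; fits = False

Answer: no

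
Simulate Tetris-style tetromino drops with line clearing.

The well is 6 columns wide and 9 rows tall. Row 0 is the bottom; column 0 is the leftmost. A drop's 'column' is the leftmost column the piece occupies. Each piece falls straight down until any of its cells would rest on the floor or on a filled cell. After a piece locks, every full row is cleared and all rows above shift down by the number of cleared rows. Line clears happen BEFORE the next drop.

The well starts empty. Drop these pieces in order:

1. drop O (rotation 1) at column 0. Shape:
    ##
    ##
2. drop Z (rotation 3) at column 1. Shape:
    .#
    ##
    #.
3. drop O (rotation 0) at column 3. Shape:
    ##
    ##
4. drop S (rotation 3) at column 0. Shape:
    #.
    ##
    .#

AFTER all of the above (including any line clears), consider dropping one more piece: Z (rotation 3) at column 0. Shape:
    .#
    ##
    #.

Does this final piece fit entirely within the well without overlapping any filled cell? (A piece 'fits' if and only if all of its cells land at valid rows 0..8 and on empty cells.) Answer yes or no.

Answer: no

Derivation:
Drop 1: O rot1 at col 0 lands with bottom-row=0; cleared 0 line(s) (total 0); column heights now [2 2 0 0 0 0], max=2
Drop 2: Z rot3 at col 1 lands with bottom-row=2; cleared 0 line(s) (total 0); column heights now [2 4 5 0 0 0], max=5
Drop 3: O rot0 at col 3 lands with bottom-row=0; cleared 0 line(s) (total 0); column heights now [2 4 5 2 2 0], max=5
Drop 4: S rot3 at col 0 lands with bottom-row=4; cleared 0 line(s) (total 0); column heights now [7 6 5 2 2 0], max=7
Test piece Z rot3 at col 0 (width 2): heights before test = [7 6 5 2 2 0]; fits = False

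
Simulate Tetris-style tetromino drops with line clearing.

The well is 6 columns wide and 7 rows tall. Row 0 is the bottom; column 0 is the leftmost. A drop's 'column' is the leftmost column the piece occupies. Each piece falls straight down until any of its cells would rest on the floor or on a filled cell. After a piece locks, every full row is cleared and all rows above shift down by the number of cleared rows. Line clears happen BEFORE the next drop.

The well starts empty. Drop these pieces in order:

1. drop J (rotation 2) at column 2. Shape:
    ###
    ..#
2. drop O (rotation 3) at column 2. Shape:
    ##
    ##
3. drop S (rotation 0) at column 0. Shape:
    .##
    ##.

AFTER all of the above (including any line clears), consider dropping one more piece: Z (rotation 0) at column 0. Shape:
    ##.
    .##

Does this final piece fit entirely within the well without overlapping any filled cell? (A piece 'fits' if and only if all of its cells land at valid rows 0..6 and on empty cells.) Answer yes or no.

Answer: yes

Derivation:
Drop 1: J rot2 at col 2 lands with bottom-row=0; cleared 0 line(s) (total 0); column heights now [0 0 2 2 2 0], max=2
Drop 2: O rot3 at col 2 lands with bottom-row=2; cleared 0 line(s) (total 0); column heights now [0 0 4 4 2 0], max=4
Drop 3: S rot0 at col 0 lands with bottom-row=3; cleared 0 line(s) (total 0); column heights now [4 5 5 4 2 0], max=5
Test piece Z rot0 at col 0 (width 3): heights before test = [4 5 5 4 2 0]; fits = True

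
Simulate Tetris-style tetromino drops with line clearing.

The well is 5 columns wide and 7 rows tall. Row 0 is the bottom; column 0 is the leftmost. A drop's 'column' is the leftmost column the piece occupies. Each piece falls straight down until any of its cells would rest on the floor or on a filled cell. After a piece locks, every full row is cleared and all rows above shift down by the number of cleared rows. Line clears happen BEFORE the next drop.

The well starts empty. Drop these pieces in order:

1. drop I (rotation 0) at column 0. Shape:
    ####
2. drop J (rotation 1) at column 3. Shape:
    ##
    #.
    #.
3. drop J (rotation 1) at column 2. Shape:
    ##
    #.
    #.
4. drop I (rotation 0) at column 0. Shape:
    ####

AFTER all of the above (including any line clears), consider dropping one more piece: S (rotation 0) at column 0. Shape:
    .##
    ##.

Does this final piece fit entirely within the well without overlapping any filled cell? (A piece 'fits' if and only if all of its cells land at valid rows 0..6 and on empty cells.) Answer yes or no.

Answer: no

Derivation:
Drop 1: I rot0 at col 0 lands with bottom-row=0; cleared 0 line(s) (total 0); column heights now [1 1 1 1 0], max=1
Drop 2: J rot1 at col 3 lands with bottom-row=1; cleared 0 line(s) (total 0); column heights now [1 1 1 4 4], max=4
Drop 3: J rot1 at col 2 lands with bottom-row=2; cleared 0 line(s) (total 0); column heights now [1 1 5 5 4], max=5
Drop 4: I rot0 at col 0 lands with bottom-row=5; cleared 0 line(s) (total 0); column heights now [6 6 6 6 4], max=6
Test piece S rot0 at col 0 (width 3): heights before test = [6 6 6 6 4]; fits = False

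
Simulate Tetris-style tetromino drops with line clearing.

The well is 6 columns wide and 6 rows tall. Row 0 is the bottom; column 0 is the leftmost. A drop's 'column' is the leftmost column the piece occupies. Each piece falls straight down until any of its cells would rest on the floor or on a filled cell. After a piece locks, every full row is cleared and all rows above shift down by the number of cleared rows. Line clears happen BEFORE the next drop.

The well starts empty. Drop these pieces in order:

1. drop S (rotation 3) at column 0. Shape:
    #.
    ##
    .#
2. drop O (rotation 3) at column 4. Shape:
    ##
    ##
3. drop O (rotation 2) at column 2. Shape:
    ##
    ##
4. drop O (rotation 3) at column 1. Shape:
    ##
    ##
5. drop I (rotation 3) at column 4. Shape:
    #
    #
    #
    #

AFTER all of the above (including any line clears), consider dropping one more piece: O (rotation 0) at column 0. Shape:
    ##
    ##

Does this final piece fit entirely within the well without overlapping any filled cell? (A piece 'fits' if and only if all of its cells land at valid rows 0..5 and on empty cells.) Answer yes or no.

Answer: yes

Derivation:
Drop 1: S rot3 at col 0 lands with bottom-row=0; cleared 0 line(s) (total 0); column heights now [3 2 0 0 0 0], max=3
Drop 2: O rot3 at col 4 lands with bottom-row=0; cleared 0 line(s) (total 0); column heights now [3 2 0 0 2 2], max=3
Drop 3: O rot2 at col 2 lands with bottom-row=0; cleared 1 line(s) (total 1); column heights now [2 1 1 1 1 1], max=2
Drop 4: O rot3 at col 1 lands with bottom-row=1; cleared 0 line(s) (total 1); column heights now [2 3 3 1 1 1], max=3
Drop 5: I rot3 at col 4 lands with bottom-row=1; cleared 0 line(s) (total 1); column heights now [2 3 3 1 5 1], max=5
Test piece O rot0 at col 0 (width 2): heights before test = [2 3 3 1 5 1]; fits = True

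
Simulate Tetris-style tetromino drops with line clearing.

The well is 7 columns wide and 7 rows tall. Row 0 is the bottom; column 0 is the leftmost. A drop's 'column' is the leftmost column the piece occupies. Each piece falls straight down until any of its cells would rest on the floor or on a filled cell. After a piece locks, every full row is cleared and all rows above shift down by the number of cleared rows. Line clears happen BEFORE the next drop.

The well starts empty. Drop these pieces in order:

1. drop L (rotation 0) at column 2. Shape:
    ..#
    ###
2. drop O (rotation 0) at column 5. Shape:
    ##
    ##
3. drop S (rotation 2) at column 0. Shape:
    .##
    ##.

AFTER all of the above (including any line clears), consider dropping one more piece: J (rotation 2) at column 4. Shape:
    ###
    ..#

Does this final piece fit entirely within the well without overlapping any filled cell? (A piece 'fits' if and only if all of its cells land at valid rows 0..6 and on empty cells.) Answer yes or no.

Answer: yes

Derivation:
Drop 1: L rot0 at col 2 lands with bottom-row=0; cleared 0 line(s) (total 0); column heights now [0 0 1 1 2 0 0], max=2
Drop 2: O rot0 at col 5 lands with bottom-row=0; cleared 0 line(s) (total 0); column heights now [0 0 1 1 2 2 2], max=2
Drop 3: S rot2 at col 0 lands with bottom-row=0; cleared 1 line(s) (total 1); column heights now [0 1 1 0 1 1 1], max=1
Test piece J rot2 at col 4 (width 3): heights before test = [0 1 1 0 1 1 1]; fits = True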